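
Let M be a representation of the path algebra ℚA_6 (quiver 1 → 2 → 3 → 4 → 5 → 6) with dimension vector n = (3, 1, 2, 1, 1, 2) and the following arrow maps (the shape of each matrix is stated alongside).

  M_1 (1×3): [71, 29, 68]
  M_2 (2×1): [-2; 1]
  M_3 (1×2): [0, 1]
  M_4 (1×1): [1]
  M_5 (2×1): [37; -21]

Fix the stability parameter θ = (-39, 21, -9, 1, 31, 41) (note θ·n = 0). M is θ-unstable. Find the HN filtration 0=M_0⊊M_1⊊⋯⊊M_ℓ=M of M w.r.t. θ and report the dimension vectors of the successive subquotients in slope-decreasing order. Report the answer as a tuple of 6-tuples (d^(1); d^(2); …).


Interval decomposition of M: I[1,1]^2, I[1,6], I[3,3], I[6,6].
HN type (ℓ=5): μ^(1)=41; μ^(2)=31; μ^(3)=13/3; μ^(4)=-9; μ^(5)=-39

((0, 0, 0, 0, 0, 2); (0, 0, 0, 0, 1, 0); (0, 1, 1, 1, 0, 0); (0, 0, 1, 0, 0, 0); (3, 0, 0, 0, 0, 0))


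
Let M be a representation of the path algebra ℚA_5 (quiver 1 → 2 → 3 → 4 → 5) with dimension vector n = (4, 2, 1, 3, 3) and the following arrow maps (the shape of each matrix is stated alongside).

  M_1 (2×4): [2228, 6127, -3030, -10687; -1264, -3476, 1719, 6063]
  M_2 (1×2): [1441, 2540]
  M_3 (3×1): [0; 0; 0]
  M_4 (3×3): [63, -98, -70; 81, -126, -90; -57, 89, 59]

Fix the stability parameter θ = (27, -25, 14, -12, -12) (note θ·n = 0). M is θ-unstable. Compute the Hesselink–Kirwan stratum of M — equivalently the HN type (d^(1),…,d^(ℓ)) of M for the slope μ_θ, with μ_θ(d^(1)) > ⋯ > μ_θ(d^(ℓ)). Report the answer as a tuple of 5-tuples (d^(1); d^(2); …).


Via rank(M_{q-1}∘⋯∘M_p): M ≅ I[1,1]^2, I[1,2], I[1,3], I[4,4], I[4,5]^2, I[5,5].
μ_θ-semistable layers: μ^(1)=27; μ^(2)=14; μ^(3)=1; μ^(4)=-12

((2, 0, 0, 0, 0); (0, 0, 1, 0, 0); (2, 2, 0, 0, 0); (0, 0, 0, 3, 3))


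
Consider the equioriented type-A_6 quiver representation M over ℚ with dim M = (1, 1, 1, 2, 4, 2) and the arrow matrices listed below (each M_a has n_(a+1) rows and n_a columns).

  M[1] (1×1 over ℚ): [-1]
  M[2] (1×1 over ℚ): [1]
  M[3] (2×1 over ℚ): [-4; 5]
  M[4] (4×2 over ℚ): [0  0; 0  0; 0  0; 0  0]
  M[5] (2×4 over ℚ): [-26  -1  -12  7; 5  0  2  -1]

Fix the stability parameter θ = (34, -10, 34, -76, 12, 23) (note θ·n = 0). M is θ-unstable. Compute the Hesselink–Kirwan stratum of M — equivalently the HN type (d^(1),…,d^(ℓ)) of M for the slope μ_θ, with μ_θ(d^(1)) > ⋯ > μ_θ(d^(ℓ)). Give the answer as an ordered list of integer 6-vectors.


Interval decomposition of M: I[1,4], I[4,4], I[5,5]^2, I[5,6]^2.
HN type (ℓ=4): μ^(1)=23; μ^(2)=12; μ^(3)=-9/2; μ^(4)=-76

((0, 0, 0, 0, 0, 2); (0, 0, 0, 0, 4, 0); (1, 1, 1, 1, 0, 0); (0, 0, 0, 1, 0, 0))


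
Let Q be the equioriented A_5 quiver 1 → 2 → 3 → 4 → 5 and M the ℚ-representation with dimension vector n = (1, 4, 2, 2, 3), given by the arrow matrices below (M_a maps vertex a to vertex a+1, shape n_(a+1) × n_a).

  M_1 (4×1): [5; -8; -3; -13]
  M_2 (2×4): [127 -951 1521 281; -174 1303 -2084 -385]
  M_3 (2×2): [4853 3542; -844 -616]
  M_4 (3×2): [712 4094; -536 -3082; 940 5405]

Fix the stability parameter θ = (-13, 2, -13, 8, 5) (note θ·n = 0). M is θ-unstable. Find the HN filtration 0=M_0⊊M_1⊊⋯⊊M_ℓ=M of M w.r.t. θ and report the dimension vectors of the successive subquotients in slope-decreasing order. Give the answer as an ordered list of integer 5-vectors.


Via rank(M_{q-1}∘⋯∘M_p): M ≅ I[1,4], I[2,2]^2, I[2,3], I[4,5], I[5,5]^2.
μ_θ-semistable layers: μ^(1)=8; μ^(2)=13/2; μ^(3)=5; μ^(4)=2; μ^(5)=-11/2; μ^(6)=-13

((0, 0, 0, 1, 0); (0, 0, 0, 1, 1); (0, 0, 0, 0, 2); (0, 2, 0, 0, 0); (0, 2, 2, 0, 0); (1, 0, 0, 0, 0))


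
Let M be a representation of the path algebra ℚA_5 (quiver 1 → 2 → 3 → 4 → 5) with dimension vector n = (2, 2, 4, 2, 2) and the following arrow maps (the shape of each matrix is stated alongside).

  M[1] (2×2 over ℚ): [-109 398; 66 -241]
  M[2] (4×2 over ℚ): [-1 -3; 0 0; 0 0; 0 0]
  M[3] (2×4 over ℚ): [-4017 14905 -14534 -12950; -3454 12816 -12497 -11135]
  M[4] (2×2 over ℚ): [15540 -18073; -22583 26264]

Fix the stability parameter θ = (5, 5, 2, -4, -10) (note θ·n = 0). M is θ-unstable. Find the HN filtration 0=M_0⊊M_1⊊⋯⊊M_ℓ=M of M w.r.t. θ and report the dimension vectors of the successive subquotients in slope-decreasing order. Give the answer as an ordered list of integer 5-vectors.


Via rank(M_{q-1}∘⋯∘M_p): M ≅ I[1,2], I[1,5], I[3,3]^2, I[3,5].
μ_θ-semistable layers: μ^(1)=5; μ^(2)=2; μ^(3)=-2/5; μ^(4)=-4

((1, 1, 0, 0, 0); (0, 0, 2, 0, 0); (1, 1, 1, 1, 1); (0, 0, 1, 1, 1))


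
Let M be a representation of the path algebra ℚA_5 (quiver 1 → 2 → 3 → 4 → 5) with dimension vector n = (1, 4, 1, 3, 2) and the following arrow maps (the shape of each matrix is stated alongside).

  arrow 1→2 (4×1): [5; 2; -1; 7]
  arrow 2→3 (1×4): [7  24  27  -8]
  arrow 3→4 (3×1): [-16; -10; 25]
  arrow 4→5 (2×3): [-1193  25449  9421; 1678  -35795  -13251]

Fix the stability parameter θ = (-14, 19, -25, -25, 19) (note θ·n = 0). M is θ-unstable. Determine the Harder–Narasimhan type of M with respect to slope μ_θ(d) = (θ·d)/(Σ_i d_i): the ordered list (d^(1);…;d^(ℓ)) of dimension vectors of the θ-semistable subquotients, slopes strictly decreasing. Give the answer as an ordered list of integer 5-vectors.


Via rank(M_{q-1}∘⋯∘M_p): M ≅ I[1,2], I[2,2]^2, I[2,5], I[4,4], I[4,5].
μ_θ-semistable layers: μ^(1)=19; μ^(2)=-31/3; μ^(3)=-14; μ^(4)=-25

((0, 3, 0, 0, 2); (0, 1, 1, 1, 0); (1, 0, 0, 0, 0); (0, 0, 0, 2, 0))


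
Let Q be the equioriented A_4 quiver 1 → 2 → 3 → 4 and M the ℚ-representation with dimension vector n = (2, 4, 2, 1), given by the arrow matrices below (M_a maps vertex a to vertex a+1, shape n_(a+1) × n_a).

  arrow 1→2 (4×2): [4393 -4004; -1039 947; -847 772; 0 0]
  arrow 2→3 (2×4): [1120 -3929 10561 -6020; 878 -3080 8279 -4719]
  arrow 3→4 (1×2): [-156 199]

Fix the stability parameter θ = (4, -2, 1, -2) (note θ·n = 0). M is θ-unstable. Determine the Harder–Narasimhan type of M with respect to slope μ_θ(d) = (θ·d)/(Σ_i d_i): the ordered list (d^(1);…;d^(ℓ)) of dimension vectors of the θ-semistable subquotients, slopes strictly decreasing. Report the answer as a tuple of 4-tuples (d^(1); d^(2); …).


Interval decomposition of M: I[1,3], I[1,4], I[2,2]^2.
HN type (ℓ=3): μ^(1)=1; μ^(2)=1/4; μ^(3)=-2

((1, 1, 1, 0); (1, 1, 1, 1); (0, 2, 0, 0))


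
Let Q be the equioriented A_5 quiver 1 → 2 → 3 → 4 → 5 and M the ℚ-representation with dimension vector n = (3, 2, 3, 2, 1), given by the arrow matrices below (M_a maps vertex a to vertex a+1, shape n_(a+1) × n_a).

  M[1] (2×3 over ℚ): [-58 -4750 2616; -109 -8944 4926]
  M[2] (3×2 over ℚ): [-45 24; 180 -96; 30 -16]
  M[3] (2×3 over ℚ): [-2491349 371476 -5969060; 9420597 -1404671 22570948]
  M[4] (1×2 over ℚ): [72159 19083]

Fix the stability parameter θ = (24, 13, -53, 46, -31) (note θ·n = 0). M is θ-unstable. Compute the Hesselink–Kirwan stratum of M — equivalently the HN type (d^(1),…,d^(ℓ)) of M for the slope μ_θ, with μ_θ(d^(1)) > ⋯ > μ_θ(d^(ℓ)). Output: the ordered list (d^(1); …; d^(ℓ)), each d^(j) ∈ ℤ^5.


Interval decomposition of M: I[1,1], I[1,2], I[1,4], I[3,3], I[3,5].
HN type (ℓ=6): μ^(1)=46; μ^(2)=24; μ^(3)=37/2; μ^(4)=15/2; μ^(5)=-16/3; μ^(6)=-53

((0, 0, 0, 1, 0); (1, 0, 0, 0, 0); (1, 1, 0, 0, 0); (0, 0, 0, 1, 1); (1, 1, 1, 0, 0); (0, 0, 2, 0, 0))


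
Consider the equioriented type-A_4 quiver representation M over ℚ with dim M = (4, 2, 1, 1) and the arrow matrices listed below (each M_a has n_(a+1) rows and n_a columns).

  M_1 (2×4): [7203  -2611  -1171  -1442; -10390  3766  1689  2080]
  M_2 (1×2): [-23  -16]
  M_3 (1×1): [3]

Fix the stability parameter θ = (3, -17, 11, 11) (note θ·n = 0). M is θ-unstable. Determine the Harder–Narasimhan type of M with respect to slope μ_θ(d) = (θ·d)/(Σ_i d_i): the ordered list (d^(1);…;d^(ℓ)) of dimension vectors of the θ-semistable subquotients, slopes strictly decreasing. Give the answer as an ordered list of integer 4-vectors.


Via rank(M_{q-1}∘⋯∘M_p): M ≅ I[1,1]^2, I[1,2], I[1,4].
μ_θ-semistable layers: μ^(1)=11; μ^(2)=3; μ^(3)=-7

((0, 0, 1, 1); (2, 0, 0, 0); (2, 2, 0, 0))


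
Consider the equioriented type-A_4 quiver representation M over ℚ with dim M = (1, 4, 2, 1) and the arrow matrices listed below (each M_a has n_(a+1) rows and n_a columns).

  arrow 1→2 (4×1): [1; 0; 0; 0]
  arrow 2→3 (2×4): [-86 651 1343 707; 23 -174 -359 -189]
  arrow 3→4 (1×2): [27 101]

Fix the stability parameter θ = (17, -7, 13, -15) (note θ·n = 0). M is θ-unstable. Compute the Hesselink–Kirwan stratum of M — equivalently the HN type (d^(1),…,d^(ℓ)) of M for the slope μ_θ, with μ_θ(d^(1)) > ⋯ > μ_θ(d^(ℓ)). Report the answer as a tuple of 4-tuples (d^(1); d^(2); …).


Interval decomposition of M: I[1,4], I[2,2]^2, I[2,3].
HN type (ℓ=3): μ^(1)=13; μ^(2)=2; μ^(3)=-7

((0, 0, 1, 0); (1, 1, 1, 1); (0, 3, 0, 0))


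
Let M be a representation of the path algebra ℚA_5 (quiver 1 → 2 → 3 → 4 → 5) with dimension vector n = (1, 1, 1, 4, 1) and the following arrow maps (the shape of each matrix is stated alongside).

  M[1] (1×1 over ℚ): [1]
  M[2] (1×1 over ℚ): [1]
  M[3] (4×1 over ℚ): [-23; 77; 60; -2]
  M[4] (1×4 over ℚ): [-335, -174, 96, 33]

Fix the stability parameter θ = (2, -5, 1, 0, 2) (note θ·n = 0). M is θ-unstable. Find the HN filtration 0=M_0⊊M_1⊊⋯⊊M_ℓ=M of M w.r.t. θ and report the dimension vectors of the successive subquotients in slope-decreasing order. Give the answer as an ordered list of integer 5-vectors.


Interval decomposition of M: I[1,5], I[4,4]^3.
HN type (ℓ=4): μ^(1)=2; μ^(2)=1/2; μ^(3)=0; μ^(4)=-3/2

((0, 0, 0, 0, 1); (0, 0, 1, 1, 0); (0, 0, 0, 3, 0); (1, 1, 0, 0, 0))


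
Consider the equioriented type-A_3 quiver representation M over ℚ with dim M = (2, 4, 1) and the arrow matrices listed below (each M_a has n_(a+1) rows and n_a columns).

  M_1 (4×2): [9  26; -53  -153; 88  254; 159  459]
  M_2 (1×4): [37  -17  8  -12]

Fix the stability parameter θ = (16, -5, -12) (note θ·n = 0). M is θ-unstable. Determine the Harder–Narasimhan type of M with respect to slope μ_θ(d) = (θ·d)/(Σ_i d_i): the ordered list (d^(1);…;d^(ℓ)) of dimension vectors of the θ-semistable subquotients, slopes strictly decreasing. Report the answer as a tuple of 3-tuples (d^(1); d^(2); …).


Via rank(M_{q-1}∘⋯∘M_p): M ≅ I[1,2], I[1,3], I[2,2]^2.
μ_θ-semistable layers: μ^(1)=11/2; μ^(2)=-1/3; μ^(3)=-5

((1, 1, 0); (1, 1, 1); (0, 2, 0))


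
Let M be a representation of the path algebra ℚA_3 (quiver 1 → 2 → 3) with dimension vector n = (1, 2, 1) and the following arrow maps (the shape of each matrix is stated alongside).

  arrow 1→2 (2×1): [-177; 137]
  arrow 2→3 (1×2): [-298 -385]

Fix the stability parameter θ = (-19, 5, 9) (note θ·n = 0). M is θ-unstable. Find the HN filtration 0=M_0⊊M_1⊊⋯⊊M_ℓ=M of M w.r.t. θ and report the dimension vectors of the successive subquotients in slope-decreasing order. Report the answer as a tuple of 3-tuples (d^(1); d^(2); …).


Via rank(M_{q-1}∘⋯∘M_p): M ≅ I[1,3], I[2,2].
μ_θ-semistable layers: μ^(1)=9; μ^(2)=5; μ^(3)=-19

((0, 0, 1); (0, 2, 0); (1, 0, 0))


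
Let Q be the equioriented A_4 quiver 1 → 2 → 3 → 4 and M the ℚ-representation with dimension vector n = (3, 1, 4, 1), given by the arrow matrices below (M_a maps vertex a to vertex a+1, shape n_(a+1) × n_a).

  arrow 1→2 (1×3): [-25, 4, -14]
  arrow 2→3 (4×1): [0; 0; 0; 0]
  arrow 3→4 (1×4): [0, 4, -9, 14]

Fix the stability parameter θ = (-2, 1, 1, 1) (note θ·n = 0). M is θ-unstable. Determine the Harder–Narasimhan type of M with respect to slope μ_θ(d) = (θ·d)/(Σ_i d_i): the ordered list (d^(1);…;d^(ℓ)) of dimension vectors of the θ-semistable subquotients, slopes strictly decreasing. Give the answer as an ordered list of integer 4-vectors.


Barcode: M ≅ I[1,1]^2, I[1,2], I[3,3]^3, I[3,4]. HN layers by μ_θ (2 steps, strictly decreasing):
  μ^(1)=1; μ^(2)=-2

((0, 1, 4, 1); (3, 0, 0, 0))


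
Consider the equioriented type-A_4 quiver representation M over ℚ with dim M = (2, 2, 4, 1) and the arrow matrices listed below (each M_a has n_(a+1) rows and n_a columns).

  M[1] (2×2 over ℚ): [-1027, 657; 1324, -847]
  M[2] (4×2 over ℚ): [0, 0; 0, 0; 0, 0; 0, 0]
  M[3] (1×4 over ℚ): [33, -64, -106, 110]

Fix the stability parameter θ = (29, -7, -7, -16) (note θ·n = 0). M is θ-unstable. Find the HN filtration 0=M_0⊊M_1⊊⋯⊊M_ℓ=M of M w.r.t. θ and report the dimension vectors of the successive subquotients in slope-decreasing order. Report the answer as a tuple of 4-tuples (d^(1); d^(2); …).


Interval decomposition of M: I[1,2]^2, I[3,3]^3, I[3,4].
HN type (ℓ=3): μ^(1)=11; μ^(2)=-7; μ^(3)=-23/2

((2, 2, 0, 0); (0, 0, 3, 0); (0, 0, 1, 1))


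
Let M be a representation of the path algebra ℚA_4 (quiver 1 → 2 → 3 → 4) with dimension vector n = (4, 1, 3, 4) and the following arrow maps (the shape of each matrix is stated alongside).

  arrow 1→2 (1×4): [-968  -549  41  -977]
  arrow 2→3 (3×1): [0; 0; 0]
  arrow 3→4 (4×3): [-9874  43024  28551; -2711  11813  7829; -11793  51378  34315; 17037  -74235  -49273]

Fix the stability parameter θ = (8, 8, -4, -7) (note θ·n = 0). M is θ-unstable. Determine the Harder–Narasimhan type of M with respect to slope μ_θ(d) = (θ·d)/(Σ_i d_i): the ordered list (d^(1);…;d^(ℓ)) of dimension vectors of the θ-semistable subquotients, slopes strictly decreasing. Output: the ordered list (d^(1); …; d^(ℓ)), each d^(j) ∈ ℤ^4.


Interval decomposition of M: I[1,1]^3, I[1,2], I[3,4]^3, I[4,4].
HN type (ℓ=3): μ^(1)=8; μ^(2)=-11/2; μ^(3)=-7

((4, 1, 0, 0); (0, 0, 3, 3); (0, 0, 0, 1))


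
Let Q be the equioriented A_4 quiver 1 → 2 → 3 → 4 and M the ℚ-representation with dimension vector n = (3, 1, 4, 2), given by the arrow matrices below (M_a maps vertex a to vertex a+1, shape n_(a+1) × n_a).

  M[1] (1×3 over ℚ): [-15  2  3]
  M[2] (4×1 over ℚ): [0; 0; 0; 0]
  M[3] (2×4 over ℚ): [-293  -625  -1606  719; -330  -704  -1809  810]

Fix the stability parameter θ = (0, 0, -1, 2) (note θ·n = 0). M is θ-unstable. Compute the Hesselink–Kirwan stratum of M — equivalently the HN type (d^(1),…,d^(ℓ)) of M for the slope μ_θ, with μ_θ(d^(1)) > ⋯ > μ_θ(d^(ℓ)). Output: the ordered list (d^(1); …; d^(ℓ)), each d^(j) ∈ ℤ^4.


Barcode: M ≅ I[1,1]^2, I[1,2], I[3,3]^2, I[3,4]^2. HN layers by μ_θ (3 steps, strictly decreasing):
  μ^(1)=2; μ^(2)=0; μ^(3)=-1

((0, 0, 0, 2); (3, 1, 0, 0); (0, 0, 4, 0))


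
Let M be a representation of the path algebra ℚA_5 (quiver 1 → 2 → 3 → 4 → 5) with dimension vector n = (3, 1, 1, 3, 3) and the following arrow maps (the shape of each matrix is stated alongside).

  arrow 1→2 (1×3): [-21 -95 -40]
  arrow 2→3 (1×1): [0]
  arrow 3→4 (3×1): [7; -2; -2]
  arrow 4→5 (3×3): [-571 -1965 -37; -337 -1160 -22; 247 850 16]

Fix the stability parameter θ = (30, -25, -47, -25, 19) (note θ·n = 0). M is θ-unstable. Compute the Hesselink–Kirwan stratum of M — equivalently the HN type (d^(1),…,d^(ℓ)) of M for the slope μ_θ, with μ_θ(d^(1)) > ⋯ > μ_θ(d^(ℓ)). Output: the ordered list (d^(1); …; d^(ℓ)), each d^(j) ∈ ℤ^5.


Interval decomposition of M: I[1,1]^2, I[1,2], I[3,5], I[4,4], I[4,5], I[5,5].
HN type (ℓ=5): μ^(1)=30; μ^(2)=19; μ^(3)=5/2; μ^(4)=-25; μ^(5)=-47

((2, 0, 0, 0, 0); (0, 0, 0, 0, 3); (1, 1, 0, 0, 0); (0, 0, 0, 3, 0); (0, 0, 1, 0, 0))


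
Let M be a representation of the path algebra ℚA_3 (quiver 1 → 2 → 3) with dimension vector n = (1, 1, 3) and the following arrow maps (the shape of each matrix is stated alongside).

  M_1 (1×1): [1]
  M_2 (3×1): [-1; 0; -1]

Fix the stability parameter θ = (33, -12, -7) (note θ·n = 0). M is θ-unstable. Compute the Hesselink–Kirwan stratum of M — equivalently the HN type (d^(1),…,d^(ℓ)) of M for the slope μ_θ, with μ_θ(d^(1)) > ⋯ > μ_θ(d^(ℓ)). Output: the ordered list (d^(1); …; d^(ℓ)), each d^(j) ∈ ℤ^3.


Barcode: M ≅ I[1,3], I[3,3]^2. HN layers by μ_θ (2 steps, strictly decreasing):
  μ^(1)=14/3; μ^(2)=-7

((1, 1, 1); (0, 0, 2))


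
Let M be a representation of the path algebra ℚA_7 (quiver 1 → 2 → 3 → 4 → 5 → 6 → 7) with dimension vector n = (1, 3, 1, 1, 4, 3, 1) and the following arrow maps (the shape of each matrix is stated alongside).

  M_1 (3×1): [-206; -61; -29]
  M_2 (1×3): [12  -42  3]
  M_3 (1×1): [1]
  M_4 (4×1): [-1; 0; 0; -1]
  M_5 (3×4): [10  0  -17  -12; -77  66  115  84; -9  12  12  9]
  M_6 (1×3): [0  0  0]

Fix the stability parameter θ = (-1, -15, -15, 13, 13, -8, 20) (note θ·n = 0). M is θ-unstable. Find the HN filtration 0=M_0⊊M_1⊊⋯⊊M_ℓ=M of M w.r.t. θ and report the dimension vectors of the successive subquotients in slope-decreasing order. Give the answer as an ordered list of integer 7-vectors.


Barcode: M ≅ I[1,6], I[2,2]^2, I[5,5], I[5,6]^2, I[7,7]. HN layers by μ_θ (6 steps, strictly decreasing):
  μ^(1)=20; μ^(2)=13; μ^(3)=6; μ^(4)=5/2; μ^(5)=-31/3; μ^(6)=-15

((0, 0, 0, 0, 0, 0, 1); (0, 0, 0, 0, 1, 0, 0); (0, 0, 0, 1, 1, 1, 0); (0, 0, 0, 0, 2, 2, 0); (1, 1, 1, 0, 0, 0, 0); (0, 2, 0, 0, 0, 0, 0))


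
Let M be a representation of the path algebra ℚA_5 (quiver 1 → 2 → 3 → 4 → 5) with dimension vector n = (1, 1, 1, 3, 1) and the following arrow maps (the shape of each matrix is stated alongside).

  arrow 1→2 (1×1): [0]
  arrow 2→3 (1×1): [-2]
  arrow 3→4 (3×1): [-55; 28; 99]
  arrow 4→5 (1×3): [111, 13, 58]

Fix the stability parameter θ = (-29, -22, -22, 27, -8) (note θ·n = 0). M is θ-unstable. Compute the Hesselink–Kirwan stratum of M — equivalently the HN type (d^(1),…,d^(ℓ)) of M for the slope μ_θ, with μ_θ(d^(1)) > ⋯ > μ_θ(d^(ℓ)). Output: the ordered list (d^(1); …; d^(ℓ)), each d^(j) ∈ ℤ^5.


Via rank(M_{q-1}∘⋯∘M_p): M ≅ I[1,1], I[2,5], I[4,4]^2.
μ_θ-semistable layers: μ^(1)=27; μ^(2)=19/2; μ^(3)=-22; μ^(4)=-29

((0, 0, 0, 2, 0); (0, 0, 0, 1, 1); (0, 1, 1, 0, 0); (1, 0, 0, 0, 0))


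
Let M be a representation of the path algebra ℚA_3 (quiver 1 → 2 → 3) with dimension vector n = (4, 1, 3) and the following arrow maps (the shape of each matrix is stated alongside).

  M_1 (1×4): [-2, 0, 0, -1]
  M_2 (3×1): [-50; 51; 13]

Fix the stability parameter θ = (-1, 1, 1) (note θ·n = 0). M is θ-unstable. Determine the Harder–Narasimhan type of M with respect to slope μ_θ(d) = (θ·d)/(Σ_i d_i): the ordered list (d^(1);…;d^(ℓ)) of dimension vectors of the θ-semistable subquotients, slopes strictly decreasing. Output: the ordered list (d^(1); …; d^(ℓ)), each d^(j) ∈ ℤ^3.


Interval decomposition of M: I[1,1]^3, I[1,3], I[3,3]^2.
HN type (ℓ=2): μ^(1)=1; μ^(2)=-1

((0, 1, 3); (4, 0, 0))


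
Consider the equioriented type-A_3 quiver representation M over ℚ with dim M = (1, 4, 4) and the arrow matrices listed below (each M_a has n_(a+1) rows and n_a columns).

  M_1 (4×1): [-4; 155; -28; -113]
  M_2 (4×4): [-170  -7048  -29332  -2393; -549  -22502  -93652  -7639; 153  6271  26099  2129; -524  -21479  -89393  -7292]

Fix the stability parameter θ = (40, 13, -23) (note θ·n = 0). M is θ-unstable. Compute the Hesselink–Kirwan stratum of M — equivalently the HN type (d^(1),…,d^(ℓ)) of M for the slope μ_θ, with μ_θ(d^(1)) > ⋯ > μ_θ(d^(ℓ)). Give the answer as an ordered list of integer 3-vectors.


Barcode: M ≅ I[1,3], I[2,2], I[2,3]^2, I[3,3]. HN layers by μ_θ (4 steps, strictly decreasing):
  μ^(1)=13; μ^(2)=10; μ^(3)=-5; μ^(4)=-23

((0, 1, 0); (1, 1, 1); (0, 2, 2); (0, 0, 1))


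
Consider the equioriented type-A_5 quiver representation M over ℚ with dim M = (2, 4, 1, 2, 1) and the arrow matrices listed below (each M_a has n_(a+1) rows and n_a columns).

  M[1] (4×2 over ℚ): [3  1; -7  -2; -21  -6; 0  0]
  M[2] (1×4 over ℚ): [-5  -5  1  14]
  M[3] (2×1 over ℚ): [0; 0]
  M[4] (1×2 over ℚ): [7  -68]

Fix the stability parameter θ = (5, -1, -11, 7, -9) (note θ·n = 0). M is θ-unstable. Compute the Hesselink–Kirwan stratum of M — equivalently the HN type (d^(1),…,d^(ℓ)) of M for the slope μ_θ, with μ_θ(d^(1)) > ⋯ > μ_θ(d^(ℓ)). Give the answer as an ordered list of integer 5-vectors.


Via rank(M_{q-1}∘⋯∘M_p): M ≅ I[1,2], I[1,3], I[2,2]^2, I[4,4], I[4,5].
μ_θ-semistable layers: μ^(1)=7; μ^(2)=2; μ^(3)=-1; μ^(4)=-7/3

((0, 0, 0, 1, 0); (1, 1, 0, 0, 0); (0, 2, 0, 1, 1); (1, 1, 1, 0, 0))


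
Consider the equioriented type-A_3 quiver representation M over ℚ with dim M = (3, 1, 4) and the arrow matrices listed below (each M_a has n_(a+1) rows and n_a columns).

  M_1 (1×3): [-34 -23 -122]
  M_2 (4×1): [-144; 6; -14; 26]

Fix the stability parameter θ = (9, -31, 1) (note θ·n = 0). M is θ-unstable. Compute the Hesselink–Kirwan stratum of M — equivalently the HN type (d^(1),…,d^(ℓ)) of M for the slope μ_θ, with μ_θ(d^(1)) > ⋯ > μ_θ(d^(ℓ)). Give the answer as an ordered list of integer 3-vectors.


Barcode: M ≅ I[1,1]^2, I[1,3], I[3,3]^3. HN layers by μ_θ (3 steps, strictly decreasing):
  μ^(1)=9; μ^(2)=1; μ^(3)=-11

((2, 0, 0); (0, 0, 4); (1, 1, 0))


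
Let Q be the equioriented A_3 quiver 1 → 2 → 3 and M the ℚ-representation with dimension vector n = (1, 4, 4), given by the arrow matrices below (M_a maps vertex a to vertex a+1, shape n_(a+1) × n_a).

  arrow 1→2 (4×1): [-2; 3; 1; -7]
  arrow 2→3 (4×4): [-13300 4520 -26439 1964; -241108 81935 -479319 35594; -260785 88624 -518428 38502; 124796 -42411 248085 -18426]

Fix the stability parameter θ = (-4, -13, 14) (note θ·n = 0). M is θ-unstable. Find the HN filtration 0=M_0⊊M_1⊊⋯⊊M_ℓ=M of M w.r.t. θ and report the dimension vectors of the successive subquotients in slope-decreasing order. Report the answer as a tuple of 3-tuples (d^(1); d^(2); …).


Interval decomposition of M: I[1,3], I[2,2], I[2,3]^2, I[3,3].
HN type (ℓ=3): μ^(1)=14; μ^(2)=-17/2; μ^(3)=-13

((0, 0, 4); (1, 1, 0); (0, 3, 0))


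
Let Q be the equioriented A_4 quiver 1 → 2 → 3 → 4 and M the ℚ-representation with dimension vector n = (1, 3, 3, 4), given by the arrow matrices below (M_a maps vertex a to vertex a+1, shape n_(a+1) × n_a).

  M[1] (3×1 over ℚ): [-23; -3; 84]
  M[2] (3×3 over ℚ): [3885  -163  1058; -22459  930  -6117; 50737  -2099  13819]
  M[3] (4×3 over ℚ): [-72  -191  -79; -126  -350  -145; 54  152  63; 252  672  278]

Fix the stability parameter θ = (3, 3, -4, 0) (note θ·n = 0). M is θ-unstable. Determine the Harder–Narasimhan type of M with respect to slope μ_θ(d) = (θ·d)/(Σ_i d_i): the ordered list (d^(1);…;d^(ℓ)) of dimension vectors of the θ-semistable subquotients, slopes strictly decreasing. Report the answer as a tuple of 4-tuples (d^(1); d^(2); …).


Barcode: M ≅ I[1,4], I[2,3], I[2,4], I[4,4]^2. HN layers by μ_θ (3 steps, strictly decreasing):
  μ^(1)=1/2; μ^(2)=0; μ^(3)=-1/2

((1, 1, 1, 1); (0, 0, 0, 3); (0, 2, 2, 0))


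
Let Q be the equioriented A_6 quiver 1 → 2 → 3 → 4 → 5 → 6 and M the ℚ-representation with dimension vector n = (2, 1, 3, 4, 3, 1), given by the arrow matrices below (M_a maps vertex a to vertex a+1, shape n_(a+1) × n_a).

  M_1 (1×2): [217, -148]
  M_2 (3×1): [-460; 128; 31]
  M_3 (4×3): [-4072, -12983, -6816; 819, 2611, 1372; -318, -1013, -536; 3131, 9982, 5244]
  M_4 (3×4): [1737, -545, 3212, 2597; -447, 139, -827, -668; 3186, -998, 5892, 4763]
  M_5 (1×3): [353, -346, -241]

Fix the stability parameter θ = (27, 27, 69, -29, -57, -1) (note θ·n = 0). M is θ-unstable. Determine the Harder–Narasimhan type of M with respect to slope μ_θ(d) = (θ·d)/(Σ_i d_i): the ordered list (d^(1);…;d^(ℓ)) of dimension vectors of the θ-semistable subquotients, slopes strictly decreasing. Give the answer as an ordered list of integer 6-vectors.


Barcode: M ≅ I[1,1], I[1,3], I[3,5], I[3,6], I[4,4], I[4,5]. HN layers by μ_θ (6 steps, strictly decreasing):
  μ^(1)=69; μ^(2)=27; μ^(3)=-1; μ^(4)=-17/3; μ^(5)=-29; μ^(6)=-43

((0, 0, 1, 0, 0, 0); (2, 1, 0, 0, 0, 0); (0, 0, 0, 0, 0, 1); (0, 0, 2, 2, 2, 0); (0, 0, 0, 1, 0, 0); (0, 0, 0, 1, 1, 0))


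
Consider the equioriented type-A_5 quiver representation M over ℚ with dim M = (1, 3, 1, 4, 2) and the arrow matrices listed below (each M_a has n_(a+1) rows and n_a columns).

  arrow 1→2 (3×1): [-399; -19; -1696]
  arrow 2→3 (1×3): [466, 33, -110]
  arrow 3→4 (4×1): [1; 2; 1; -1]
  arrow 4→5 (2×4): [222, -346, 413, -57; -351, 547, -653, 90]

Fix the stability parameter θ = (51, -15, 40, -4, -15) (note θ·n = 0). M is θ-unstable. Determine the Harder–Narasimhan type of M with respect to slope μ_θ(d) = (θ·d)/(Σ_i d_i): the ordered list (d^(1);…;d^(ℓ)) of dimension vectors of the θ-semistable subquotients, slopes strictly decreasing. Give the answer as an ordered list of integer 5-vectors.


Via rank(M_{q-1}∘⋯∘M_p): M ≅ I[1,4], I[2,2]^2, I[4,4], I[4,5]^2.
μ_θ-semistable layers: μ^(1)=18; μ^(2)=-4; μ^(3)=-19/2; μ^(4)=-15

((1, 1, 1, 1, 0); (0, 0, 0, 1, 0); (0, 0, 0, 2, 2); (0, 2, 0, 0, 0))


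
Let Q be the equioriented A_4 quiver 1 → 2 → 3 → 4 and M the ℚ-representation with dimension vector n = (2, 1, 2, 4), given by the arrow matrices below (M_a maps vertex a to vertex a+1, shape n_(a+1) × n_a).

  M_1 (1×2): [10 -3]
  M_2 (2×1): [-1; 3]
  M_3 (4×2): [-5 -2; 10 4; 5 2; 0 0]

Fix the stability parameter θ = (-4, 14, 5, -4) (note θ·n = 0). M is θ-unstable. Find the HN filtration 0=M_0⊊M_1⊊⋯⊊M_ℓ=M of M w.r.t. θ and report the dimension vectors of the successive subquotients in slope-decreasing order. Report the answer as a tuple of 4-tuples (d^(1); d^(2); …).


Via rank(M_{q-1}∘⋯∘M_p): M ≅ I[1,1], I[1,4], I[3,3], I[4,4]^3.
μ_θ-semistable layers: μ^(1)=5; μ^(2)=-4

((0, 1, 2, 1); (2, 0, 0, 3))


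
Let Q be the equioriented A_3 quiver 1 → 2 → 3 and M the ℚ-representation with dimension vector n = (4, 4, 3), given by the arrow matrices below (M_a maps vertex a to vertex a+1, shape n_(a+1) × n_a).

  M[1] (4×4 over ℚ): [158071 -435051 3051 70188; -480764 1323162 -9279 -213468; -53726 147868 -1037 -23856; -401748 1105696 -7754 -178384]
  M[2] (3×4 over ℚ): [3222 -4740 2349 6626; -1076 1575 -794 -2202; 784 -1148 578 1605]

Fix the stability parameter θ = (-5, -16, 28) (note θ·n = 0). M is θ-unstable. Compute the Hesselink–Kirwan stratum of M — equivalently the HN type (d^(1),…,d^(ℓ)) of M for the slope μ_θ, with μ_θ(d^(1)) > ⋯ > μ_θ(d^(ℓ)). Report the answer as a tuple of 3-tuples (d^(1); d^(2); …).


Via rank(M_{q-1}∘⋯∘M_p): M ≅ I[1,1], I[1,2], I[1,3]^2, I[2,3].
μ_θ-semistable layers: μ^(1)=28; μ^(2)=-5; μ^(3)=-21/2; μ^(4)=-16

((0, 0, 3); (1, 0, 0); (3, 3, 0); (0, 1, 0))


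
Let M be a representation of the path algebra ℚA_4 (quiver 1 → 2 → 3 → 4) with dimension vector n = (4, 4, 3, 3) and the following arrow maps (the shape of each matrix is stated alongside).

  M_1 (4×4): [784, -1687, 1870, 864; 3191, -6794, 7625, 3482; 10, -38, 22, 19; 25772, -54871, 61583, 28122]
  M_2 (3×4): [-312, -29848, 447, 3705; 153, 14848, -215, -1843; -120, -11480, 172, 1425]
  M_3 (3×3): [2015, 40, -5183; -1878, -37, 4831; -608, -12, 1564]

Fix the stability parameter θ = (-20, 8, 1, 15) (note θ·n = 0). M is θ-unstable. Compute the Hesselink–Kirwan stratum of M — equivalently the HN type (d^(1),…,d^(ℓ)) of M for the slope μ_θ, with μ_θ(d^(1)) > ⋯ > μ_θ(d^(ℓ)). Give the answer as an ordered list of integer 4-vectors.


Interval decomposition of M: I[1,2], I[1,3], I[1,4]^2, I[4,4].
HN type (ℓ=4): μ^(1)=15; μ^(2)=8; μ^(3)=9/2; μ^(4)=-20

((0, 0, 0, 3); (0, 1, 0, 0); (0, 3, 3, 0); (4, 0, 0, 0))


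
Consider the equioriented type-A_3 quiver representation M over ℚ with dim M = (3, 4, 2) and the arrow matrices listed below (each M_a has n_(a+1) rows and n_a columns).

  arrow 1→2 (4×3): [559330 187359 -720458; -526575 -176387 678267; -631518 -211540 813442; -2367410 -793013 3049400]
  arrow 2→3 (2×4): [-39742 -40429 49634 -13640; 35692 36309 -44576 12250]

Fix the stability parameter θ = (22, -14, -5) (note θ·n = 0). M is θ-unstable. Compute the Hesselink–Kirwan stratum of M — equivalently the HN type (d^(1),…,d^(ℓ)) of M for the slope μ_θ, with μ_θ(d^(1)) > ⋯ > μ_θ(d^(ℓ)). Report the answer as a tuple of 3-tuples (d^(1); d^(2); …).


Via rank(M_{q-1}∘⋯∘M_p): M ≅ I[1,2], I[1,3]^2, I[2,2].
μ_θ-semistable layers: μ^(1)=4; μ^(2)=1; μ^(3)=-14

((1, 1, 0); (2, 2, 2); (0, 1, 0))


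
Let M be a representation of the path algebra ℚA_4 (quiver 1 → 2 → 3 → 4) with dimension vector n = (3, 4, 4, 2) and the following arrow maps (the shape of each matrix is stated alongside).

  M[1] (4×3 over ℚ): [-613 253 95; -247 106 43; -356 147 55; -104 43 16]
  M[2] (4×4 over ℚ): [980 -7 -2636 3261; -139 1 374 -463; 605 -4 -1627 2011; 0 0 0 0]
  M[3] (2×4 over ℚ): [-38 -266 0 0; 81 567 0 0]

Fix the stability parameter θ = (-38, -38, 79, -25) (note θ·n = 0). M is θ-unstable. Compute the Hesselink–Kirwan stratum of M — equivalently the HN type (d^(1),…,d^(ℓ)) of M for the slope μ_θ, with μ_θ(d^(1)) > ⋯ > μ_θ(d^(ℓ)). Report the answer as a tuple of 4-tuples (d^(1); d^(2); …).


Interval decomposition of M: I[1,3]^2, I[1,4], I[2,2], I[3,3], I[4,4].
HN type (ℓ=4): μ^(1)=79; μ^(2)=27; μ^(3)=-25; μ^(4)=-38

((0, 0, 3, 0); (0, 0, 1, 1); (0, 0, 0, 1); (3, 4, 0, 0))


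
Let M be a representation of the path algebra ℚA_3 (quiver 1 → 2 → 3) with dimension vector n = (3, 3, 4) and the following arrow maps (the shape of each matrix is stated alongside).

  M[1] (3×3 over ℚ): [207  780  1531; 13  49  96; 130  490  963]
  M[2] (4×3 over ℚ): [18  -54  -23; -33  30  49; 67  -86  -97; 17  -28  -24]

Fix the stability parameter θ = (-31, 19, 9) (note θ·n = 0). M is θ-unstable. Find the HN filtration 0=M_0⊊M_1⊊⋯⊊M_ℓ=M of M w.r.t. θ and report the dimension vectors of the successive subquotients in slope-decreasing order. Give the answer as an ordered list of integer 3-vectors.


Barcode: M ≅ I[1,2], I[1,3]^2, I[3,3]^2. HN layers by μ_θ (4 steps, strictly decreasing):
  μ^(1)=19; μ^(2)=14; μ^(3)=9; μ^(4)=-31

((0, 1, 0); (0, 2, 2); (0, 0, 2); (3, 0, 0))


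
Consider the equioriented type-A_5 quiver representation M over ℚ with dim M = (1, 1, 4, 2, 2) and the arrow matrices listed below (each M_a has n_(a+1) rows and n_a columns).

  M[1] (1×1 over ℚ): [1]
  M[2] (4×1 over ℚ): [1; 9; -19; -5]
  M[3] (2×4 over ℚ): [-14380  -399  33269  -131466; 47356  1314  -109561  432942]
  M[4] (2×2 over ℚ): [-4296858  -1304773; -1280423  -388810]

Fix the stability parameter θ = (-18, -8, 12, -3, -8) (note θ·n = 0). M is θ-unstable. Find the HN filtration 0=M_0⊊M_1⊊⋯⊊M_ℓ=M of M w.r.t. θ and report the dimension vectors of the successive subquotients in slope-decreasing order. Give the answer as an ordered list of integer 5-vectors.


Barcode: M ≅ I[1,5], I[3,3]^2, I[3,5]. HN layers by μ_θ (4 steps, strictly decreasing):
  μ^(1)=12; μ^(2)=1/3; μ^(3)=-8; μ^(4)=-18

((0, 0, 2, 0, 0); (0, 0, 2, 2, 2); (0, 1, 0, 0, 0); (1, 0, 0, 0, 0))


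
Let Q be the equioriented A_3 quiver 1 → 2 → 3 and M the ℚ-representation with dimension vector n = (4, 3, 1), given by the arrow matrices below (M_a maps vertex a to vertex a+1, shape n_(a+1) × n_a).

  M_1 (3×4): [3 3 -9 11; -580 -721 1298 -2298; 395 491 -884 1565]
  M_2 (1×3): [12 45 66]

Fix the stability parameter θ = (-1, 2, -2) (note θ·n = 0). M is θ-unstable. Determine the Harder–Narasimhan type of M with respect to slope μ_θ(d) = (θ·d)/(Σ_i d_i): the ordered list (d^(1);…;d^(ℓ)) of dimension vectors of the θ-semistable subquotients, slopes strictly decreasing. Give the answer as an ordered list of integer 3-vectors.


Interval decomposition of M: I[1,1], I[1,2]^2, I[1,3].
HN type (ℓ=3): μ^(1)=2; μ^(2)=0; μ^(3)=-1

((0, 2, 0); (0, 1, 1); (4, 0, 0))


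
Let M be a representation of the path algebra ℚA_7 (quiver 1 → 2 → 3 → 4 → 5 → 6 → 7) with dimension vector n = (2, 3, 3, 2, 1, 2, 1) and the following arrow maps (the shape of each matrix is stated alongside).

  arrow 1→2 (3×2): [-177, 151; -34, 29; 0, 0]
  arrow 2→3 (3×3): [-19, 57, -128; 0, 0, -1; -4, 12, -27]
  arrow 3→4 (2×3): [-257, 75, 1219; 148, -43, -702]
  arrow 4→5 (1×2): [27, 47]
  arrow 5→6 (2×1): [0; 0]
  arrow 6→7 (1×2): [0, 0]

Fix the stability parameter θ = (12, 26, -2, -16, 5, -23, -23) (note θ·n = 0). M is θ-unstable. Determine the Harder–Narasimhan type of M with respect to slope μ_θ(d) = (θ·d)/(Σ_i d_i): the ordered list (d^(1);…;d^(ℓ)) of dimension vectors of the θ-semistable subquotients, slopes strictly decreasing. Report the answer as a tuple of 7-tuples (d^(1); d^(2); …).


Interval decomposition of M: I[1,2], I[1,5], I[2,4], I[3,3], I[6,6]^2, I[7,7].
HN type (ℓ=6): μ^(1)=26; μ^(2)=12; μ^(3)=5; μ^(4)=8/3; μ^(5)=-2; μ^(6)=-23

((0, 1, 0, 0, 0, 0, 0); (1, 0, 0, 0, 0, 0, 0); (1, 1, 1, 1, 1, 0, 0); (0, 1, 1, 1, 0, 0, 0); (0, 0, 1, 0, 0, 0, 0); (0, 0, 0, 0, 0, 2, 1))


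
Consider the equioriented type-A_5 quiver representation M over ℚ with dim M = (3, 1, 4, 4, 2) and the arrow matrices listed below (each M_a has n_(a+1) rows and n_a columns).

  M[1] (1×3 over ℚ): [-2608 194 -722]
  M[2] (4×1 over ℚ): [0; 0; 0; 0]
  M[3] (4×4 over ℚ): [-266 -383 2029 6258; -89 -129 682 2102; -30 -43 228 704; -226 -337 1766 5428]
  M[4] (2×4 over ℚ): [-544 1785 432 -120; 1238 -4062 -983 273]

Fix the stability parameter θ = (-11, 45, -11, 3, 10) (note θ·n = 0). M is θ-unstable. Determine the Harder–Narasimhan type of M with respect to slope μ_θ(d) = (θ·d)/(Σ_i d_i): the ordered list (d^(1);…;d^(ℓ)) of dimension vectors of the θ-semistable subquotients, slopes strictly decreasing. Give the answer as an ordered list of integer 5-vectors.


Barcode: M ≅ I[1,1]^2, I[1,2], I[3,3], I[3,4], I[3,5]^2, I[4,4]. HN layers by μ_θ (4 steps, strictly decreasing):
  μ^(1)=45; μ^(2)=10; μ^(3)=3; μ^(4)=-11

((0, 1, 0, 0, 0); (0, 0, 0, 0, 2); (0, 0, 0, 4, 0); (3, 0, 4, 0, 0))


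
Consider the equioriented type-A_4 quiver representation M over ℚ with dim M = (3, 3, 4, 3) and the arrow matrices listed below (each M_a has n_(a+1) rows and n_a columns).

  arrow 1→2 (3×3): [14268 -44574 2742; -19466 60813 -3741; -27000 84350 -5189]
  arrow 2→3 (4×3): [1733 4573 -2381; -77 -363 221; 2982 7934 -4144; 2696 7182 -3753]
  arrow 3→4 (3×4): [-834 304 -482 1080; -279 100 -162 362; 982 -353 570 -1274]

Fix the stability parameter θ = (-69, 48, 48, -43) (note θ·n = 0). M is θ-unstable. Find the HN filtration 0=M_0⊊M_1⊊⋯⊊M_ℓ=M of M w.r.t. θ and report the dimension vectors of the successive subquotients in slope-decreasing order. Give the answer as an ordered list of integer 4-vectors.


Via rank(M_{q-1}∘⋯∘M_p): M ≅ I[1,1], I[1,4]^2, I[2,4], I[3,3].
μ_θ-semistable layers: μ^(1)=48; μ^(2)=53/3; μ^(3)=-69

((0, 0, 1, 0); (0, 3, 3, 3); (3, 0, 0, 0))


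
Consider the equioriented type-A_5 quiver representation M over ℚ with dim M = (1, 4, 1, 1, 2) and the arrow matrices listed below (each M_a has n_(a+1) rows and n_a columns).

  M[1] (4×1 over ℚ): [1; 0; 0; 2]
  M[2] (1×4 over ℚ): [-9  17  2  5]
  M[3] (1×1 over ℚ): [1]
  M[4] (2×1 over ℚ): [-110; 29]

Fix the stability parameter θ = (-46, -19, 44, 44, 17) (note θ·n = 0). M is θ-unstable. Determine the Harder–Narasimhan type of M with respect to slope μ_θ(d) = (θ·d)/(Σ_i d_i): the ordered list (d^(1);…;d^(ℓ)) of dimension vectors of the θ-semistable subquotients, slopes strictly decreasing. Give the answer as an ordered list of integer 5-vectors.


Barcode: M ≅ I[1,5], I[2,2]^3, I[5,5]. HN layers by μ_θ (4 steps, strictly decreasing):
  μ^(1)=35; μ^(2)=17; μ^(3)=-19; μ^(4)=-46

((0, 0, 1, 1, 1); (0, 0, 0, 0, 1); (0, 4, 0, 0, 0); (1, 0, 0, 0, 0))


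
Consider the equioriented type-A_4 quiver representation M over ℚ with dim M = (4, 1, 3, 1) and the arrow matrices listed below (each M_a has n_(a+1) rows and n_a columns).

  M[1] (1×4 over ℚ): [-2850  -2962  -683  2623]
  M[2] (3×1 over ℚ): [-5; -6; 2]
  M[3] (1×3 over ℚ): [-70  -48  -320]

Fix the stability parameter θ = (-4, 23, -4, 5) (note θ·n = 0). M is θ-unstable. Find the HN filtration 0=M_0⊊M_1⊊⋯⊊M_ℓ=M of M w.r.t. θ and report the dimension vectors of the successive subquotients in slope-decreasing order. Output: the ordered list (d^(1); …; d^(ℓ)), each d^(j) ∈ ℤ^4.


Barcode: M ≅ I[1,1]^3, I[1,4], I[3,3]^2. HN layers by μ_θ (2 steps, strictly decreasing):
  μ^(1)=8; μ^(2)=-4

((0, 1, 1, 1); (4, 0, 2, 0))


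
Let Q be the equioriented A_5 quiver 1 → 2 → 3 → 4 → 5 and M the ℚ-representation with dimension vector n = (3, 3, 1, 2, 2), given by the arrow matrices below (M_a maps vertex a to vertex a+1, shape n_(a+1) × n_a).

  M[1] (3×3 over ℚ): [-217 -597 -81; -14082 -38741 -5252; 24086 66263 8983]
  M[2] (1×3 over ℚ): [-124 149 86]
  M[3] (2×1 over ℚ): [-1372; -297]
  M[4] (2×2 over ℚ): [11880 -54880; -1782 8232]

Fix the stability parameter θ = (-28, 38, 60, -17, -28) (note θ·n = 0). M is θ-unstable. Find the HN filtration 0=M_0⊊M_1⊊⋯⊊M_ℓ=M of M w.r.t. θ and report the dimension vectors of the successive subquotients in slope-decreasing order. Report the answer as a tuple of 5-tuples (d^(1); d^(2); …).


Via rank(M_{q-1}∘⋯∘M_p): M ≅ I[1,2]^2, I[1,4], I[4,5], I[5,5].
μ_θ-semistable layers: μ^(1)=38; μ^(2)=27; μ^(3)=-45/2; μ^(4)=-28

((0, 2, 0, 0, 0); (0, 1, 1, 1, 0); (0, 0, 0, 1, 1); (3, 0, 0, 0, 1))


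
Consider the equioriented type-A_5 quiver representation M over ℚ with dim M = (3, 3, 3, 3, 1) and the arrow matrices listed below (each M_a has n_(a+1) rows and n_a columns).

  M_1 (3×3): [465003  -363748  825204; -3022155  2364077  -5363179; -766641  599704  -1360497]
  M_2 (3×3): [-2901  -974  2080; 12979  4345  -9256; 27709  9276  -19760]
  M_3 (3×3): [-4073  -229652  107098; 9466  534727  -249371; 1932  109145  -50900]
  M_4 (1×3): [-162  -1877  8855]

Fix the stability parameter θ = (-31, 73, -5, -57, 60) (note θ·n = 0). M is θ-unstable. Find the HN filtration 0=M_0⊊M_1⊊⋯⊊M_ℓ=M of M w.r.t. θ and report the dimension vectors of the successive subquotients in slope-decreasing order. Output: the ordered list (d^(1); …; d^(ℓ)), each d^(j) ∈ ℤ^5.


Interval decomposition of M: I[1,2], I[1,4], I[1,5], I[3,4].
HN type (ℓ=4): μ^(1)=73; μ^(2)=60; μ^(3)=11/3; μ^(4)=-31

((0, 1, 0, 0, 0); (0, 0, 0, 0, 1); (0, 2, 2, 2, 0); (3, 0, 1, 1, 0))


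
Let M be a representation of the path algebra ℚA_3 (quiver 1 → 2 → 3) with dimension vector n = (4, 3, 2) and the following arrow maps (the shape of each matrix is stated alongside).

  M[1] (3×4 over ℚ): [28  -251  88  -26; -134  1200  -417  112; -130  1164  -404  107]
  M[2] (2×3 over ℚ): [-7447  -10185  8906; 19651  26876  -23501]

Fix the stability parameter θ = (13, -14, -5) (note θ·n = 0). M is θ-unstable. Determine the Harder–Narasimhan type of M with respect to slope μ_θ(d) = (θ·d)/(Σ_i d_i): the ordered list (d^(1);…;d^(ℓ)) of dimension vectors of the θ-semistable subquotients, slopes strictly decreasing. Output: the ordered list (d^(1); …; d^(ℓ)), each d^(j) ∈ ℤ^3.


Barcode: M ≅ I[1,1], I[1,2], I[1,3]^2. HN layers by μ_θ (3 steps, strictly decreasing):
  μ^(1)=13; μ^(2)=-1/2; μ^(3)=-2

((1, 0, 0); (1, 1, 0); (2, 2, 2))


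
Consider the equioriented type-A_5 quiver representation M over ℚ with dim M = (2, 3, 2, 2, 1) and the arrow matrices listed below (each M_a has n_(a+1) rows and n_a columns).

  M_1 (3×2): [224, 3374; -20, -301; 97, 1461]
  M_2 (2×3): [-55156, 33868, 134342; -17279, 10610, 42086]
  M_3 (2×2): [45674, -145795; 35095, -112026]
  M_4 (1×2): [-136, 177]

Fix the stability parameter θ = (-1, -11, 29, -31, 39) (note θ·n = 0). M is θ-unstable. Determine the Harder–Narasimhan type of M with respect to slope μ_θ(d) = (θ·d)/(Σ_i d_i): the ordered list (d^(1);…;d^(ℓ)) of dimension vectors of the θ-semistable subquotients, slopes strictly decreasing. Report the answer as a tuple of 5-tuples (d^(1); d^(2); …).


Interval decomposition of M: I[1,2], I[1,5], I[2,4].
HN type (ℓ=4): μ^(1)=39; μ^(2)=-1; μ^(3)=-6; μ^(4)=-11

((0, 0, 0, 0, 1); (0, 0, 2, 2, 0); (2, 2, 0, 0, 0); (0, 1, 0, 0, 0))
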